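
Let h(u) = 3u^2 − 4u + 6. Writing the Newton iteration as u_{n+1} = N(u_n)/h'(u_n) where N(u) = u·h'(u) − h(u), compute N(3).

21

h'(u) = 6u − 4.
N(u) = u·h'(u) − h(u) = u·(6u − 4) − (3u^2 − 4u + 6) = 3u^2 − 6.
N(3) = 21.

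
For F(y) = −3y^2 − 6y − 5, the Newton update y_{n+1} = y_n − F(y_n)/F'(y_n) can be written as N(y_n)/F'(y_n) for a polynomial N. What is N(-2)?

F'(y) = −6y − 6.
N(y) = y·F'(y) − F(y) = y·(−6y − 6) − (−3y^2 − 6y − 5) = −3y^2 + 5.
N(-2) = −7.

−7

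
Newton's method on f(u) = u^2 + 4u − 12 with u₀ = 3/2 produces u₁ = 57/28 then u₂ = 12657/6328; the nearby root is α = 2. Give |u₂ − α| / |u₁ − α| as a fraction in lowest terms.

u₁ − α = 57/28 − 2 = 1/28, so |u₁ − α| = 1/28.
u₂ − α = 12657/6328 − 2 = 1/6328, so |u₂ − α| = 1/6328.
Ratio = (1/6328) / (1/28) = 1/226.

1/226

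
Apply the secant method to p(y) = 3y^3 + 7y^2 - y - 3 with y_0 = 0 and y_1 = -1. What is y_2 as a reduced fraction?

p(0) = -3, p(-1) = 2. y_2 = (-1) - 2·((-1) - 0)/(2 - (-3)) = -3/5.

-3/5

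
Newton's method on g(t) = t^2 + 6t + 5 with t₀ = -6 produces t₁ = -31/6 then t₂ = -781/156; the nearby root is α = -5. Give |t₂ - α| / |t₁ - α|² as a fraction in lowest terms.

t₁ - α = -31/6 - (-5) = -31/6 + 5 = -1/6, so |t₁ - α| = 1/6.
t₂ - α = -781/156 - (-5) = -781/156 + 5 = -1/156, so |t₂ - α| = 1/156.
|t₁ - α|² = 1/36.
Ratio = (1/156) / (1/36) = 3/13.

3/13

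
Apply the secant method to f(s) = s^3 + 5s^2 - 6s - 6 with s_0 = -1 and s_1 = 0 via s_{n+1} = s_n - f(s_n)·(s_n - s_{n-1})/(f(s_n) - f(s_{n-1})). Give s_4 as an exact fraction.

-244425/363311

f(-1) = 4, f(0) = -6. s_2 = 0 - (-6)·(0 - (-1))/((-6) - 4) = -3/5.
f(0) = -6, f(-3/5) = -102/125. s_3 = (-3/5) - (-102/125)·((-3/5) - 0)/((-102/125) - (-6)) = -25/36.
f(-3/5) = -102/125, f(-25/36) = 11339/46656. s_4 = (-25/36) - (11339/46656)·((-25/36) - (-3/5))/((11339/46656) - (-102/125)) = -244425/363311.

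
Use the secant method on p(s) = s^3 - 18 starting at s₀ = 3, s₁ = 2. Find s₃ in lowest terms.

7377/2786

p(3) = 9, p(2) = -10. s₂ = 2 - (-10)·(2 - 3)/((-10) - 9) = 48/19.
p(2) = -10, p(48/19) = -12870/6859. s₃ = (48/19) - (-12870/6859)·((48/19) - 2)/((-12870/6859) - (-10)) = 7377/2786.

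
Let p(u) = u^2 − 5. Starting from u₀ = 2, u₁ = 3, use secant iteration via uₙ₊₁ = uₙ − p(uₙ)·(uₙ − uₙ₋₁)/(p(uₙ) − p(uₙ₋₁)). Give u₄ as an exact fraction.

p(2) = −1, p(3) = 4. u₂ = 3 − 4·(3 − 2)/(4 − (−1)) = 11/5.
p(3) = 4, p(11/5) = −4/25. u₃ = (11/5) − (−4/25)·((11/5) − 3)/((−4/25) − 4) = 29/13.
p(11/5) = −4/25, p(29/13) = −4/169. u₄ = (29/13) − (−4/169)·((29/13) − (11/5))/((−4/169) − (−4/25)) = 161/72.

161/72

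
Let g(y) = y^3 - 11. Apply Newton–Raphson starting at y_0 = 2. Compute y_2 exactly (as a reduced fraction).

g'(y) = 3y^2.
g(2) = -3, g'(2) = 12, so y_1 = 2 - (-3)/12 = 9/4.
g(9/4) = 25/64, g'(9/4) = 243/16, so y_2 = (9/4) - (25/64)/(243/16) = 1081/486.

1081/486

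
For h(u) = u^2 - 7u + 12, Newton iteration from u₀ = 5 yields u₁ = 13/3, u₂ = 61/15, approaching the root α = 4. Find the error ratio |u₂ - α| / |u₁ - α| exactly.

1/5

u₁ - α = 13/3 - 4 = 1/3, so |u₁ - α| = 1/3.
u₂ - α = 61/15 - 4 = 1/15, so |u₂ - α| = 1/15.
Ratio = (1/15) / (1/3) = 1/5.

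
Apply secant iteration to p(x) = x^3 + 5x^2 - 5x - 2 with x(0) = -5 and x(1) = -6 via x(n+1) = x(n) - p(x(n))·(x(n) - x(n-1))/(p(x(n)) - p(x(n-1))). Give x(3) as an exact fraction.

-221290/38163

p(-5) = 23, p(-6) = -8. x(2) = (-6) - (-8)·((-6) - (-5))/((-8) - 23) = -178/31.
p(-6) = -8, p(-178/31) = 66976/29791. x(3) = (-178/31) - (66976/29791)·((-178/31) - (-6))/((66976/29791) - (-8)) = -221290/38163.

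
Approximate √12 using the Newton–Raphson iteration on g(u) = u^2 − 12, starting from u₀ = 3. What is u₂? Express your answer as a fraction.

97/28

g'(u) = 2u.
g(3) = −3, g'(3) = 6, so u₁ = 3 − (−3)/6 = 7/2.
g(7/2) = 1/4, g'(7/2) = 7, so u₂ = (7/2) − (1/4)/7 = 97/28.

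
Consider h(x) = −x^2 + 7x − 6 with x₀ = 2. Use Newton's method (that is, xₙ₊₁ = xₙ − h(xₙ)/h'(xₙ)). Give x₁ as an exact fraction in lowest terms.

2/3

h'(x) = −2x + 7.
h(2) = 4, h'(2) = 3, so x₁ = 2 − 4/3 = 2/3.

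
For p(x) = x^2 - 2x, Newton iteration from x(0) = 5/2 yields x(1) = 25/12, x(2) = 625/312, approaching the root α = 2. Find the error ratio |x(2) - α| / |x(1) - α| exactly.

x(1) - α = 25/12 - 2 = 1/12, so |x(1) - α| = 1/12.
x(2) - α = 625/312 - 2 = 1/312, so |x(2) - α| = 1/312.
Ratio = (1/312) / (1/12) = 1/26.

1/26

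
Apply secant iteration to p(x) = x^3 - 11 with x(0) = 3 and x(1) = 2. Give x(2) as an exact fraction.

41/19

p(3) = 16, p(2) = -3. x(2) = 2 - (-3)·(2 - 3)/((-3) - 16) = 41/19.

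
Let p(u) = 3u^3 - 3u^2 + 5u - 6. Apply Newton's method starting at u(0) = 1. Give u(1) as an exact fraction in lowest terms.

p'(u) = 9u^2 - 6u + 5.
p(1) = -1, p'(1) = 8, so u(1) = 1 - (-1)/8 = 9/8.

9/8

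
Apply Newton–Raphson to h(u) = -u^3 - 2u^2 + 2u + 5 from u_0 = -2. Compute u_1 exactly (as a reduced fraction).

h'(u) = -3u^2 - 4u + 2.
h(-2) = 1, h'(-2) = -2, so u_1 = (-2) - 1/(-2) = -3/2.

-3/2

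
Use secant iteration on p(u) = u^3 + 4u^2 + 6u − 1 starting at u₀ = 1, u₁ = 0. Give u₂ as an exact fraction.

p(1) = 10, p(0) = −1. u₂ = 0 − (−1)·(0 − 1)/((−1) − 10) = 1/11.

1/11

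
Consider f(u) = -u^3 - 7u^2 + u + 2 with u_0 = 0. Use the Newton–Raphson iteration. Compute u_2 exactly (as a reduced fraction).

-14/17

f'(u) = -3u^2 - 14u + 1.
f(0) = 2, f'(0) = 1, so u_1 = 0 - 2/1 = -2.
f(-2) = -20, f'(-2) = 17, so u_2 = (-2) - (-20)/17 = -14/17.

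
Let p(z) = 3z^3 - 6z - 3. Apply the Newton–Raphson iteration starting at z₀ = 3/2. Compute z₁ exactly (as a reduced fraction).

31/19

p'(z) = 9z^2 - 6.
p(3/2) = -15/8, p'(3/2) = 57/4, so z₁ = (3/2) - (-15/8)/(57/4) = 31/19.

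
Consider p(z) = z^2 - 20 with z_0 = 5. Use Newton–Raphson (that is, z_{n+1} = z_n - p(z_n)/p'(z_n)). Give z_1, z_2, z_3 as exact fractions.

z_1 = 9/2, z_2 = 161/36, z_3 = 51841/11592

p'(z) = 2z.
p(5) = 5, p'(5) = 10, so z_1 = 5 - 5/10 = 9/2.
p(9/2) = 1/4, p'(9/2) = 9, so z_2 = (9/2) - (1/4)/9 = 161/36.
p(161/36) = 1/1296, p'(161/36) = 161/18, so z_3 = (161/36) - (1/1296)/(161/18) = 51841/11592.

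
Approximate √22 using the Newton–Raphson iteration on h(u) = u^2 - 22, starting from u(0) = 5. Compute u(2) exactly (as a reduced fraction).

4409/940

h'(u) = 2u.
h(5) = 3, h'(5) = 10, so u(1) = 5 - 3/10 = 47/10.
h(47/10) = 9/100, h'(47/10) = 47/5, so u(2) = (47/10) - (9/100)/(47/5) = 4409/940.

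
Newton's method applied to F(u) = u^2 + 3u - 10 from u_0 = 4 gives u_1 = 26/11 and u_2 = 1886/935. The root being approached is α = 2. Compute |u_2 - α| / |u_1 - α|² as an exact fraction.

11/85

u_1 - α = 26/11 - 2 = 4/11, so |u_1 - α| = 4/11.
u_2 - α = 1886/935 - 2 = 16/935, so |u_2 - α| = 16/935.
|u_1 - α|² = 16/121.
Ratio = (16/935) / (16/121) = 11/85.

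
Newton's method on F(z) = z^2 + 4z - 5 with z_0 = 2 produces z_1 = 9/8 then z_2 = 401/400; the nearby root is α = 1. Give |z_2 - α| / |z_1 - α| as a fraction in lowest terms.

z_1 - α = 9/8 - 1 = 1/8, so |z_1 - α| = 1/8.
z_2 - α = 401/400 - 1 = 1/400, so |z_2 - α| = 1/400.
Ratio = (1/400) / (1/8) = 1/50.

1/50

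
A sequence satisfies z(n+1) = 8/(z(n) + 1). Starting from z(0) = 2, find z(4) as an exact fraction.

280/123

z(1) = 8/(2 + 1) = 8/3.
z(2) = 8/(8/3 + 1) = 24/11.
z(3) = 8/(24/11 + 1) = 88/35.
z(4) = 8/(88/35 + 1) = 280/123.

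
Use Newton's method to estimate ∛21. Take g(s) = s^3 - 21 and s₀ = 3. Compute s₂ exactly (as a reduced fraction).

g'(s) = 3s^2.
g(3) = 6, g'(3) = 27, so s₁ = 3 - 6/27 = 25/9.
g(25/9) = 316/729, g'(25/9) = 625/27, so s₂ = (25/9) - (316/729)/(625/27) = 46559/16875.

46559/16875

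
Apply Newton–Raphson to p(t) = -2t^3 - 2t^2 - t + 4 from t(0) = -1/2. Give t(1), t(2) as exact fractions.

t(1) = 8, t(2) = 2180/417

p'(t) = -6t^2 - 4t - 1.
p(-1/2) = 17/4, p'(-1/2) = -1/2, so t(1) = (-1/2) - (17/4)/(-1/2) = 8.
p(8) = -1156, p'(8) = -417, so t(2) = 8 - (-1156)/(-417) = 2180/417.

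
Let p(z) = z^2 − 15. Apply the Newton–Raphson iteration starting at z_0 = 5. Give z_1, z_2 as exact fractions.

z_1 = 4, z_2 = 31/8

p'(z) = 2z.
p(5) = 10, p'(5) = 10, so z_1 = 5 − 10/10 = 4.
p(4) = 1, p'(4) = 8, so z_2 = 4 − 1/8 = 31/8.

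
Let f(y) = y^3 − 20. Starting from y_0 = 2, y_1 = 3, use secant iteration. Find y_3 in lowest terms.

23270/8599

f(2) = −12, f(3) = 7. y_2 = 3 − 7·(3 − 2)/(7 − (−12)) = 50/19.
f(3) = 7, f(50/19) = −12180/6859. y_3 = (50/19) − (−12180/6859)·((50/19) − 3)/((−12180/6859) − 7) = 23270/8599.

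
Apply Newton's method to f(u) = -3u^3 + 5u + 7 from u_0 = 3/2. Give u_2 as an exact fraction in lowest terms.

9359041/5387764

f'(u) = -9u^2 + 5.
f(3/2) = 35/8, f'(3/2) = -61/4, so u_1 = (3/2) - (35/8)/(-61/4) = 109/61.
f(109/61) = -268275/226981, f'(109/61) = -88324/3721, so u_2 = (109/61) - (-268275/226981)/(-88324/3721) = 9359041/5387764.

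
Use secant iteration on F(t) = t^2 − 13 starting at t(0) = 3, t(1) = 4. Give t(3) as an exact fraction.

F(3) = −4, F(4) = 3. t(2) = 4 − 3·(4 − 3)/(3 − (−4)) = 25/7.
F(4) = 3, F(25/7) = −12/49. t(3) = (25/7) − (−12/49)·((25/7) − 4)/((−12/49) − 3) = 191/53.

191/53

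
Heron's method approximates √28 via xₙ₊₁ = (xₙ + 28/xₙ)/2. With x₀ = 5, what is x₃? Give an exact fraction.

x₁ = (5 + 28/5)/2 = 53/10.
x₂ = (53/10 + 28/(53/10))/2 = 5609/1060.
x₃ = (5609/1060 + 28/(5609/1060))/2 = 62921681/11891080.

62921681/11891080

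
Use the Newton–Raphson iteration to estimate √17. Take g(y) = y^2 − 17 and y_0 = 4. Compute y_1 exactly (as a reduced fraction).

g'(y) = 2y.
g(4) = −1, g'(4) = 8, so y_1 = 4 − (−1)/8 = 33/8.

33/8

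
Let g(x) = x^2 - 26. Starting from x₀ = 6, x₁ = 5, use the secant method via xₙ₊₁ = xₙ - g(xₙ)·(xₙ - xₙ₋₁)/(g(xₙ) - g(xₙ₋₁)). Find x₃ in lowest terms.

g(6) = 10, g(5) = -1. x₂ = 5 - (-1)·(5 - 6)/((-1) - 10) = 56/11.
g(5) = -1, g(56/11) = -10/121. x₃ = (56/11) - (-10/121)·((56/11) - 5)/((-10/121) - (-1)) = 566/111.

566/111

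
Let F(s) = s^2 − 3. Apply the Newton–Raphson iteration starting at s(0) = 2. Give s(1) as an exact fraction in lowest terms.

F'(s) = 2s.
F(2) = 1, F'(2) = 4, so s(1) = 2 − 1/4 = 7/4.

7/4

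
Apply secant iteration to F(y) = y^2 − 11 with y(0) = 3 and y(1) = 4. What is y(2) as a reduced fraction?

F(3) = −2, F(4) = 5. y(2) = 4 − 5·(4 − 3)/(5 − (−2)) = 23/7.

23/7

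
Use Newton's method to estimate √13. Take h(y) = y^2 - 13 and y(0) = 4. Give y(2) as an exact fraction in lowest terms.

h'(y) = 2y.
h(4) = 3, h'(4) = 8, so y(1) = 4 - 3/8 = 29/8.
h(29/8) = 9/64, h'(29/8) = 29/4, so y(2) = (29/8) - (9/64)/(29/4) = 1673/464.

1673/464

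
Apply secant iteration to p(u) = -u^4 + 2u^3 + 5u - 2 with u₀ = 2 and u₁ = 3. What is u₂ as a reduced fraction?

p(2) = 8, p(3) = -14. u₂ = 3 - (-14)·(3 - 2)/((-14) - 8) = 26/11.

26/11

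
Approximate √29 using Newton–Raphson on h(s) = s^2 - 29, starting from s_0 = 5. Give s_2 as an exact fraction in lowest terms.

727/135

h'(s) = 2s.
h(5) = -4, h'(5) = 10, so s_1 = 5 - (-4)/10 = 27/5.
h(27/5) = 4/25, h'(27/5) = 54/5, so s_2 = (27/5) - (4/25)/(54/5) = 727/135.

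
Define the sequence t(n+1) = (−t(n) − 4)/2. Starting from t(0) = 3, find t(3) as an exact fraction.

−15/8

t(1) = (−3 − 4)/2 = −7/2.
t(2) = (−(−7/2) − 4)/2 = −1/4.
t(3) = (−(−1/4) − 4)/2 = −15/8.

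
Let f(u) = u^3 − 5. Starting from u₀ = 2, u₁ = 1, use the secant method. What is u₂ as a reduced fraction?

f(2) = 3, f(1) = −4. u₂ = 1 − (−4)·(1 − 2)/((−4) − 3) = 11/7.

11/7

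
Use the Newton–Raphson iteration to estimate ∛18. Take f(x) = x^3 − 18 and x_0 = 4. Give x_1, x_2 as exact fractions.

f'(x) = 3x^2.
f(4) = 46, f'(4) = 48, so x_1 = 4 − 46/48 = 73/24.
f(73/24) = 140185/13824, f'(73/24) = 5329/192, so x_2 = (73/24) − (140185/13824)/(5329/192) = 513433/191844.

x_1 = 73/24, x_2 = 513433/191844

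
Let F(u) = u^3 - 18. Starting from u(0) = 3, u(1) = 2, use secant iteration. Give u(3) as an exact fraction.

7377/2786

F(3) = 9, F(2) = -10. u(2) = 2 - (-10)·(2 - 3)/((-10) - 9) = 48/19.
F(2) = -10, F(48/19) = -12870/6859. u(3) = (48/19) - (-12870/6859)·((48/19) - 2)/((-12870/6859) - (-10)) = 7377/2786.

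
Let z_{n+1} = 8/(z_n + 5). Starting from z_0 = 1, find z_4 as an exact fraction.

z_1 = 8/(1 + 5) = 4/3.
z_2 = 8/(4/3 + 5) = 24/19.
z_3 = 8/(24/19 + 5) = 152/119.
z_4 = 8/(152/119 + 5) = 952/747.

952/747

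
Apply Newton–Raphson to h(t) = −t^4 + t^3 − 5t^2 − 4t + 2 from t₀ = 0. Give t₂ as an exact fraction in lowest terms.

h'(t) = −4t^3 + 3t^2 − 10t − 4.
h(0) = 2, h'(0) = −4, so t₁ = 0 − 2/(−4) = 1/2.
h(1/2) = −19/16, h'(1/2) = −35/4, so t₂ = (1/2) − (−19/16)/(−35/4) = 51/140.

51/140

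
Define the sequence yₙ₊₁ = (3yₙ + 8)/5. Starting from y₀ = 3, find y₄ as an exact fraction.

y₁ = (3·3 + 8)/5 = 17/5.
y₂ = (3·(17/5) + 8)/5 = 91/25.
y₃ = (3·(91/25) + 8)/5 = 473/125.
y₄ = (3·(473/125) + 8)/5 = 2419/625.

2419/625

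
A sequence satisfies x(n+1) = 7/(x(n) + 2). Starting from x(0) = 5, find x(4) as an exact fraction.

91/47

x(1) = 7/(5 + 2) = 1.
x(2) = 7/(1 + 2) = 7/3.
x(3) = 7/(7/3 + 2) = 21/13.
x(4) = 7/(21/13 + 2) = 91/47.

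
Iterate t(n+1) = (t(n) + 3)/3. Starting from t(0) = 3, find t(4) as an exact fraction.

t(1) = (3 + 3)/3 = 2.
t(2) = (2 + 3)/3 = 5/3.
t(3) = ((5/3) + 3)/3 = 14/9.
t(4) = ((14/9) + 3)/3 = 41/27.

41/27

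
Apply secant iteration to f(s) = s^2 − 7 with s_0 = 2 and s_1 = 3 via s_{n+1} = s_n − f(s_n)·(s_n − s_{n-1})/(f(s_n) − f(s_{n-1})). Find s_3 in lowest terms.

f(2) = −3, f(3) = 2. s_2 = 3 − 2·(3 − 2)/(2 − (−3)) = 13/5.
f(3) = 2, f(13/5) = −6/25. s_3 = (13/5) − (−6/25)·((13/5) − 3)/((−6/25) − 2) = 37/14.

37/14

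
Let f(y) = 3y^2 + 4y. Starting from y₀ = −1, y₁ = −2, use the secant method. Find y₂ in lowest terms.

f(−1) = −1, f(−2) = 4. y₂ = (−2) − 4·((−2) − (−1))/(4 − (−1)) = −6/5.

−6/5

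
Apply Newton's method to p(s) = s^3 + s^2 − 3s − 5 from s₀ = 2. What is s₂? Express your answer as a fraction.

p'(s) = 3s^2 + 2s − 3.
p(2) = 1, p'(2) = 13, so s₁ = 2 − 1/13 = 25/13.
p(25/13) = 90/2197, p'(25/13) = 2018/169, so s₂ = (25/13) − (90/2197)/(2018/169) = 25180/13117.

25180/13117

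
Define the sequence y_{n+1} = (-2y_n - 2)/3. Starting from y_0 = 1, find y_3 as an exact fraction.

-22/27

y_1 = (-2·1 - 2)/3 = -4/3.
y_2 = (-2·(-4/3) - 2)/3 = 2/9.
y_3 = (-2·(2/9) - 2)/3 = -22/27.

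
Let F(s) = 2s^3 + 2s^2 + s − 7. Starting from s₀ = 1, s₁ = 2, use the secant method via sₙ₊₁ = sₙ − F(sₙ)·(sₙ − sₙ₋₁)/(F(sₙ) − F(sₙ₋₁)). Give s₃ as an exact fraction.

10999/9689

F(1) = −2, F(2) = 19. s₂ = 2 − 19·(2 − 1)/(19 − (−2)) = 23/21.
F(2) = 19, F(23/21) = −8132/9261. s₃ = (23/21) − (−8132/9261)·((23/21) − 2)/((−8132/9261) − 19) = 10999/9689.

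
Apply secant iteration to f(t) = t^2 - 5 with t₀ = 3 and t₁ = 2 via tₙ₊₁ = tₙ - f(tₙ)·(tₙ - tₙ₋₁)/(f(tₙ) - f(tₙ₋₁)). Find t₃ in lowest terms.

47/21

f(3) = 4, f(2) = -1. t₂ = 2 - (-1)·(2 - 3)/((-1) - 4) = 11/5.
f(2) = -1, f(11/5) = -4/25. t₃ = (11/5) - (-4/25)·((11/5) - 2)/((-4/25) - (-1)) = 47/21.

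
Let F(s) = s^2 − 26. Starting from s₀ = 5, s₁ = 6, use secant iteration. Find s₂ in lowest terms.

56/11

F(5) = −1, F(6) = 10. s₂ = 6 − 10·(6 − 5)/(10 − (−1)) = 56/11.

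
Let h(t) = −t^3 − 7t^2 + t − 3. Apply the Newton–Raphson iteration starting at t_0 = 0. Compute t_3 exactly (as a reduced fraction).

h'(t) = −3t^2 − 14t + 1.
h(0) = −3, h'(0) = 1, so t_1 = 0 − (−3)/1 = 3.
h(3) = −90, h'(3) = −68, so t_2 = 3 − (−90)/(−68) = 57/34.
h(57/34) = −1010475/39304, h'(57/34) = −35723/1156, so t_3 = (57/34) − (−1010475/39304)/(−35723/1156) = 512868/607291.

512868/607291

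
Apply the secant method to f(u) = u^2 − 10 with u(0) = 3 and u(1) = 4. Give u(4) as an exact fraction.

3488/1103

f(3) = −1, f(4) = 6. u(2) = 4 − 6·(4 − 3)/(6 − (−1)) = 22/7.
f(4) = 6, f(22/7) = −6/49. u(3) = (22/7) − (−6/49)·((22/7) − 4)/((−6/49) − 6) = 79/25.
f(22/7) = −6/49, f(79/25) = −9/625. u(4) = (79/25) − (−9/625)·((79/25) − (22/7))/((−9/625) − (−6/49)) = 3488/1103.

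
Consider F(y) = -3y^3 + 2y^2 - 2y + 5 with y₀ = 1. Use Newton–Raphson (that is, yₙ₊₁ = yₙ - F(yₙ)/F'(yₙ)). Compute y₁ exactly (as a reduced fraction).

9/7

F'(y) = -9y^2 + 4y - 2.
F(1) = 2, F'(1) = -7, so y₁ = 1 - 2/(-7) = 9/7.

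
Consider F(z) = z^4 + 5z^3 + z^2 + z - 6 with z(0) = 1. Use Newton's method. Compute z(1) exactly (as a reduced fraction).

F'(z) = 4z^3 + 15z^2 + 2z + 1.
F(1) = 2, F'(1) = 22, so z(1) = 1 - 2/22 = 10/11.

10/11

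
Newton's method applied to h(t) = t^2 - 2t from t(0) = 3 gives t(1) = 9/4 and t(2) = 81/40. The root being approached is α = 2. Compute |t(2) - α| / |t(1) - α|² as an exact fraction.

t(1) - α = 9/4 - 2 = 1/4, so |t(1) - α| = 1/4.
t(2) - α = 81/40 - 2 = 1/40, so |t(2) - α| = 1/40.
|t(1) - α|² = 1/16.
Ratio = (1/40) / (1/16) = 2/5.

2/5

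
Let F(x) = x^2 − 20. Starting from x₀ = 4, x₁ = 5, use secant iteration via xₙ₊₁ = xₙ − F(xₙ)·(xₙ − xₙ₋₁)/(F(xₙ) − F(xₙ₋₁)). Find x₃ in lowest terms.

F(4) = −4, F(5) = 5. x₂ = 5 − 5·(5 − 4)/(5 − (−4)) = 40/9.
F(5) = 5, F(40/9) = −20/81. x₃ = (40/9) − (−20/81)·((40/9) − 5)/((−20/81) − 5) = 76/17.

76/17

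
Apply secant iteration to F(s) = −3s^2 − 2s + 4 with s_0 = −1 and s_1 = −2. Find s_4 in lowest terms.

−533/347

F(−1) = 3, F(−2) = −4. s_2 = (−2) − (−4)·((−2) − (−1))/((−4) − 3) = −10/7.
F(−2) = −4, F(−10/7) = 36/49. s_3 = (−10/7) − (36/49)·((−10/7) − (−2))/((36/49) − (−4)) = −44/29.
F(−10/7) = 36/49, F(−44/29) = 108/841. s_4 = (−44/29) − (108/841)·((−44/29) − (−10/7))/((108/841) − (36/49)) = −533/347.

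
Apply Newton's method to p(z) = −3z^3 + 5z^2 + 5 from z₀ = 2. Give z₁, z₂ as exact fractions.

p'(z) = −9z^2 + 10z.
p(2) = 1, p'(2) = −16, so z₁ = 2 − 1/(−16) = 33/16.
p(33/16) = −211/4096, p'(33/16) = −4521/256, so z₂ = (33/16) − (−211/4096)/(−4521/256) = 74491/36168.

z₁ = 33/16, z₂ = 74491/36168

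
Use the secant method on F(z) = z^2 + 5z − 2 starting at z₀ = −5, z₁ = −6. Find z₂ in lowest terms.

−16/3

F(−5) = −2, F(−6) = 4. z₂ = (−6) − 4·((−6) − (−5))/(4 − (−2)) = −16/3.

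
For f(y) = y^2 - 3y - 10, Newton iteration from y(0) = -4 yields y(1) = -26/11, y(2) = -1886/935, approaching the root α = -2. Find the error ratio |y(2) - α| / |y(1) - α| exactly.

4/85

y(1) - α = -26/11 - (-2) = -26/11 + 2 = -4/11, so |y(1) - α| = 4/11.
y(2) - α = -1886/935 - (-2) = -1886/935 + 2 = -16/935, so |y(2) - α| = 16/935.
Ratio = (16/935) / (4/11) = 4/85.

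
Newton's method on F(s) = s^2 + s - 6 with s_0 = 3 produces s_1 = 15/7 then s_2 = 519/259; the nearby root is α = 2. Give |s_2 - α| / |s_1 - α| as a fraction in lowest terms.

1/37

s_1 - α = 15/7 - 2 = 1/7, so |s_1 - α| = 1/7.
s_2 - α = 519/259 - 2 = 1/259, so |s_2 - α| = 1/259.
Ratio = (1/259) / (1/7) = 1/37.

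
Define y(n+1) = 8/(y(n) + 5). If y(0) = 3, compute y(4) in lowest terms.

152/119

y(1) = 8/(3 + 5) = 1.
y(2) = 8/(1 + 5) = 4/3.
y(3) = 8/(4/3 + 5) = 24/19.
y(4) = 8/(24/19 + 5) = 152/119.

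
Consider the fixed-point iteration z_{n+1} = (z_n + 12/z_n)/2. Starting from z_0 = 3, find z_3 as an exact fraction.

z_1 = (3 + 12/3)/2 = 7/2.
z_2 = (7/2 + 12/(7/2))/2 = 97/28.
z_3 = (97/28 + 12/(97/28))/2 = 18817/5432.

18817/5432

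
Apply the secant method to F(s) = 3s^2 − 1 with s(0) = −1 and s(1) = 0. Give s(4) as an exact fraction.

F(−1) = 2, F(0) = −1. s(2) = 0 − (−1)·(0 − (−1))/((−1) − 2) = −1/3.
F(0) = −1, F(−1/3) = −2/3. s(3) = (−1/3) − (−2/3)·((−1/3) − 0)/((−2/3) − (−1)) = −1.
F(−1/3) = −2/3, F(−1) = 2. s(4) = (−1) − 2·((−1) − (−1/3))/(2 − (−2/3)) = −1/2.

−1/2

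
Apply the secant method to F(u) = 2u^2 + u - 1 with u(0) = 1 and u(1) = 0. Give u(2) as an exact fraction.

1/3

F(1) = 2, F(0) = -1. u(2) = 0 - (-1)·(0 - 1)/((-1) - 2) = 1/3.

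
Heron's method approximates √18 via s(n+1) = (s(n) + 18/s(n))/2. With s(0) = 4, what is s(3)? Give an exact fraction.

s(1) = (4 + 18/4)/2 = 17/4.
s(2) = (17/4 + 18/(17/4))/2 = 577/136.
s(3) = (577/136 + 18/(577/136))/2 = 665857/156944.

665857/156944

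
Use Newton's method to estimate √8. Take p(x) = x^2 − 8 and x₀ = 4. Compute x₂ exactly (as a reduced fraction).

p'(x) = 2x.
p(4) = 8, p'(4) = 8, so x₁ = 4 − 8/8 = 3.
p(3) = 1, p'(3) = 6, so x₂ = 3 − 1/6 = 17/6.

17/6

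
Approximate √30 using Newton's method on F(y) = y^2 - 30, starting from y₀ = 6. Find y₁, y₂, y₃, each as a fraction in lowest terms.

F'(y) = 2y.
F(6) = 6, F'(6) = 12, so y₁ = 6 - 6/12 = 11/2.
F(11/2) = 1/4, F'(11/2) = 11, so y₂ = (11/2) - (1/4)/11 = 241/44.
F(241/44) = 1/1936, F'(241/44) = 241/22, so y₃ = (241/44) - (1/1936)/(241/22) = 116161/21208.

y₁ = 11/2, y₂ = 241/44, y₃ = 116161/21208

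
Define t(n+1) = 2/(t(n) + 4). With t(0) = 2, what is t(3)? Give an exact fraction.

13/29

t(1) = 2/(2 + 4) = 1/3.
t(2) = 2/(1/3 + 4) = 6/13.
t(3) = 2/(6/13 + 4) = 13/29.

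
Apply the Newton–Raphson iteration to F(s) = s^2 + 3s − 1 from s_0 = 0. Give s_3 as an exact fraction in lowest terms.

F'(s) = 2s + 3.
F(0) = −1, F'(0) = 3, so s_1 = 0 − (−1)/3 = 1/3.
F(1/3) = 1/9, F'(1/3) = 11/3, so s_2 = (1/3) − (1/9)/(11/3) = 10/33.
F(10/33) = 1/1089, F'(10/33) = 119/33, so s_3 = (10/33) − (1/1089)/(119/33) = 1189/3927.

1189/3927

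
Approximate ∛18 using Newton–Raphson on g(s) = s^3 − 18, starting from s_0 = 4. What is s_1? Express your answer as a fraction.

g'(s) = 3s^2.
g(4) = 46, g'(4) = 48, so s_1 = 4 − 46/48 = 73/24.

73/24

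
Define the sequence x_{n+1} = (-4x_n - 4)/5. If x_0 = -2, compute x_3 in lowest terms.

44/125

x_1 = (-4·(-2) - 4)/5 = 4/5.
x_2 = (-4·(4/5) - 4)/5 = -36/25.
x_3 = (-4·(-36/25) - 4)/5 = 44/125.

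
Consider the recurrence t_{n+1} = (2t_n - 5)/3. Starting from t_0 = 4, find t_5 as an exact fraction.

t_1 = (2·4 - 5)/3 = 1.
t_2 = (2·1 - 5)/3 = -1.
t_3 = (2·(-1) - 5)/3 = -7/3.
t_4 = (2·(-7/3) - 5)/3 = -29/9.
t_5 = (2·(-29/9) - 5)/3 = -103/27.

-103/27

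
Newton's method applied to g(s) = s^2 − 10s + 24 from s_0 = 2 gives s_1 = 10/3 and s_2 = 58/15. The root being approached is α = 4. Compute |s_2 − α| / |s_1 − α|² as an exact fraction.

3/10

s_1 − α = 10/3 − 4 = −2/3, so |s_1 − α| = 2/3.
s_2 − α = 58/15 − 4 = −2/15, so |s_2 − α| = 2/15.
|s_1 − α|² = 4/9.
Ratio = (2/15) / (4/9) = 3/10.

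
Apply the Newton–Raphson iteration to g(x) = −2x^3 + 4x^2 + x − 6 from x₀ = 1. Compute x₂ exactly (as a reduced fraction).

10/7

g'(x) = −6x^2 + 8x + 1.
g(1) = −3, g'(1) = 3, so x₁ = 1 − (−3)/3 = 2.
g(2) = −4, g'(2) = −7, so x₂ = 2 − (−4)/(−7) = 10/7.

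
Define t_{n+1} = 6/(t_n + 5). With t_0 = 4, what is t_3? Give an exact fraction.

t_1 = 6/(4 + 5) = 2/3.
t_2 = 6/(2/3 + 5) = 18/17.
t_3 = 6/(18/17 + 5) = 102/103.

102/103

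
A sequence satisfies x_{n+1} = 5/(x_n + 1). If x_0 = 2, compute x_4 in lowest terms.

x_1 = 5/(2 + 1) = 5/3.
x_2 = 5/(5/3 + 1) = 15/8.
x_3 = 5/(15/8 + 1) = 40/23.
x_4 = 5/(40/23 + 1) = 115/63.

115/63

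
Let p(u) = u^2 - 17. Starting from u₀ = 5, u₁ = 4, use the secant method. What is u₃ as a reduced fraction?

p(5) = 8, p(4) = -1. u₂ = 4 - (-1)·(4 - 5)/((-1) - 8) = 37/9.
p(4) = -1, p(37/9) = -8/81. u₃ = (37/9) - (-8/81)·((37/9) - 4)/((-8/81) - (-1)) = 301/73.

301/73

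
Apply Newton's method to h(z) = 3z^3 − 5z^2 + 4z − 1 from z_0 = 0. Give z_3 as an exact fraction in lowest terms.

9722/24013

h'(z) = 9z^2 − 10z + 4.
h(0) = −1, h'(0) = 4, so z_1 = 0 − (−1)/4 = 1/4.
h(1/4) = −17/64, h'(1/4) = 33/16, so z_2 = (1/4) − (−17/64)/(33/16) = 25/66.
h(25/66) = −3757/95832, h'(25/66) = 2183/1452, so z_3 = (25/66) − (−3757/95832)/(2183/1452) = 9722/24013.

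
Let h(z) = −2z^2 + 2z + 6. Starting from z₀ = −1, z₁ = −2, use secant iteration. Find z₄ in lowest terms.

h(−1) = 2, h(−2) = −6. z₂ = (−2) − (−6)·((−2) − (−1))/((−6) − 2) = −5/4.
h(−2) = −6, h(−5/4) = 3/8. z₃ = (−5/4) − (3/8)·((−5/4) − (−2))/((3/8) − (−6)) = −22/17.
h(−5/4) = 3/8, h(−22/17) = 18/289. z₄ = (−22/17) − (18/289)·((−22/17) − (−5/4))/((18/289) − (3/8)) = −314/241.

−314/241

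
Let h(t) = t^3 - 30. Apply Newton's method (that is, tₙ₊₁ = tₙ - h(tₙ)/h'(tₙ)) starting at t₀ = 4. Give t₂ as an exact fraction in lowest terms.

h'(t) = 3t^2.
h(4) = 34, h'(4) = 48, so t₁ = 4 - 34/48 = 79/24.
h(79/24) = 78319/13824, h'(79/24) = 6241/192, so t₂ = (79/24) - (78319/13824)/(6241/192) = 700399/224676.

700399/224676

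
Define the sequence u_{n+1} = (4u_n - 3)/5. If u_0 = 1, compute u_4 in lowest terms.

-851/625

u_1 = (4·1 - 3)/5 = 1/5.
u_2 = (4·(1/5) - 3)/5 = -11/25.
u_3 = (4·(-11/25) - 3)/5 = -119/125.
u_4 = (4·(-119/125) - 3)/5 = -851/625.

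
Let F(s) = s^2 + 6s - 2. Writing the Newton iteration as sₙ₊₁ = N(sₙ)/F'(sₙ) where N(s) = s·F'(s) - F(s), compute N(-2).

F'(s) = 2s + 6.
N(s) = s·F'(s) - F(s) = s·(2s + 6) - (s^2 + 6s - 2) = s^2 + 2.
N(-2) = 6.

6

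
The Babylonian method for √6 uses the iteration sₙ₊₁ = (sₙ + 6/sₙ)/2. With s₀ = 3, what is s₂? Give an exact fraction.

s₁ = (3 + 6/3)/2 = 5/2.
s₂ = (5/2 + 6/(5/2))/2 = 49/20.

49/20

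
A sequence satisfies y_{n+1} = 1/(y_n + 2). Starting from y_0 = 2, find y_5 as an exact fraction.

y_1 = 1/(2 + 2) = 1/4.
y_2 = 1/(1/4 + 2) = 4/9.
y_3 = 1/(4/9 + 2) = 9/22.
y_4 = 1/(9/22 + 2) = 22/53.
y_5 = 1/(22/53 + 2) = 53/128.

53/128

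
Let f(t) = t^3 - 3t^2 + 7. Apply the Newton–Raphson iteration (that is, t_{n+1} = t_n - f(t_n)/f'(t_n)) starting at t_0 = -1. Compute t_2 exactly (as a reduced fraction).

f'(t) = 3t^2 - 6t.
f(-1) = 3, f'(-1) = 9, so t_1 = (-1) - 3/9 = -4/3.
f(-4/3) = -19/27, f'(-4/3) = 40/3, so t_2 = (-4/3) - (-19/27)/(40/3) = -461/360.

-461/360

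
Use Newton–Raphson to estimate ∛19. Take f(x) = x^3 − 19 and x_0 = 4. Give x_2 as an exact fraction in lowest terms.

f'(x) = 3x^2.
f(4) = 45, f'(4) = 48, so x_1 = 4 − 45/48 = 49/16.
f(49/16) = 39825/4096, f'(49/16) = 7203/256, so x_2 = (49/16) − (39825/4096)/(7203/256) = 52187/19208.

52187/19208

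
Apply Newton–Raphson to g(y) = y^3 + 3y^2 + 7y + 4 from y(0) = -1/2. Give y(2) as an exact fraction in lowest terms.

g'(y) = 3y^2 + 6y + 7.
g(-1/2) = 9/8, g'(-1/2) = 19/4, so y(1) = (-1/2) - (9/8)/(19/4) = -14/19.
g(-14/19) = 486/6859, g'(-14/19) = 1519/361, so y(2) = (-14/19) - (486/6859)/(1519/361) = -21752/28861.

-21752/28861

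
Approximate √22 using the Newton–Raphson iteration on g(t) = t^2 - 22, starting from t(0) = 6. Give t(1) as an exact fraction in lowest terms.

29/6

g'(t) = 2t.
g(6) = 14, g'(6) = 12, so t(1) = 6 - 14/12 = 29/6.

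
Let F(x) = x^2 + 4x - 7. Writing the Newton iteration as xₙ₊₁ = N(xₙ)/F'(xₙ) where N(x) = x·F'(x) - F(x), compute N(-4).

F'(x) = 2x + 4.
N(x) = x·F'(x) - F(x) = x·(2x + 4) - (x^2 + 4x - 7) = x^2 + 7.
N(-4) = 23.

23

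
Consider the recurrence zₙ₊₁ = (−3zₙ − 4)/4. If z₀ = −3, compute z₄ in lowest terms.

z₁ = (−3·(−3) − 4)/4 = 5/4.
z₂ = (−3·(5/4) − 4)/4 = −31/16.
z₃ = (−3·(−31/16) − 4)/4 = 29/64.
z₄ = (−3·(29/64) − 4)/4 = −343/256.

−343/256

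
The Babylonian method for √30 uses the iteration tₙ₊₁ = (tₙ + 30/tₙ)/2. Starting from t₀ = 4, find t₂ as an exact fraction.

t₁ = (4 + 30/4)/2 = 23/4.
t₂ = (23/4 + 30/(23/4))/2 = 1009/184.

1009/184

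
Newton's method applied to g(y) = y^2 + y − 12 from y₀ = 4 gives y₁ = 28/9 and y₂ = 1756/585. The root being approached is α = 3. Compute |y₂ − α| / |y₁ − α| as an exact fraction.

1/65

y₁ − α = 28/9 − 3 = 1/9, so |y₁ − α| = 1/9.
y₂ − α = 1756/585 − 3 = 1/585, so |y₂ − α| = 1/585.
Ratio = (1/585) / (1/9) = 1/65.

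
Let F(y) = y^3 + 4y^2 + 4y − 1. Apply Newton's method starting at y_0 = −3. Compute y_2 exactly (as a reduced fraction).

F'(y) = 3y^2 + 8y + 4.
F(−3) = −4, F'(−3) = 7, so y_1 = (−3) − (−4)/7 = −17/7.
F(−17/7) = −496/343, F'(−17/7) = 111/49, so y_2 = (−17/7) − (−496/343)/(111/49) = −1391/777.

−1391/777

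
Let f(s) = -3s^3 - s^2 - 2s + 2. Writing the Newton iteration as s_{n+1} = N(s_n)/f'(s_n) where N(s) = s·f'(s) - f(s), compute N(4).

-402

f'(s) = -9s^2 - 2s - 2.
N(s) = s·f'(s) - f(s) = s·(-9s^2 - 2s - 2) - (-3s^3 - s^2 - 2s + 2) = -6s^3 - s^2 - 2.
N(4) = -402.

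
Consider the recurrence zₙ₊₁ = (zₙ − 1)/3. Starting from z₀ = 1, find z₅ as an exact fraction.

z₁ = (1 − 1)/3 = 0.
z₂ = (0 − 1)/3 = −1/3.
z₃ = ((−1/3) − 1)/3 = −4/9.
z₄ = ((−4/9) − 1)/3 = −13/27.
z₅ = ((−13/27) − 1)/3 = −40/81.

−40/81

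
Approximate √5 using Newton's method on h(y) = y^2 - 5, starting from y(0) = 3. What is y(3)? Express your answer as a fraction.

h'(y) = 2y.
h(3) = 4, h'(3) = 6, so y(1) = 3 - 4/6 = 7/3.
h(7/3) = 4/9, h'(7/3) = 14/3, so y(2) = (7/3) - (4/9)/(14/3) = 47/21.
h(47/21) = 4/441, h'(47/21) = 94/21, so y(3) = (47/21) - (4/441)/(94/21) = 2207/987.

2207/987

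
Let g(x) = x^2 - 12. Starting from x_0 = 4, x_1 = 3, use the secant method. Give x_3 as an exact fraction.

g(4) = 4, g(3) = -3. x_2 = 3 - (-3)·(3 - 4)/((-3) - 4) = 24/7.
g(3) = -3, g(24/7) = -12/49. x_3 = (24/7) - (-12/49)·((24/7) - 3)/((-12/49) - (-3)) = 52/15.

52/15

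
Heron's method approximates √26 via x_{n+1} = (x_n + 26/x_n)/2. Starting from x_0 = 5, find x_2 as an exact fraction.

x_1 = (5 + 26/5)/2 = 51/10.
x_2 = (51/10 + 26/(51/10))/2 = 5201/1020.

5201/1020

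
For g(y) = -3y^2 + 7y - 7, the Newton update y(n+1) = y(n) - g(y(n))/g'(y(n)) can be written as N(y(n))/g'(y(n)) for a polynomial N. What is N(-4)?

-41

g'(y) = -6y + 7.
N(y) = y·g'(y) - g(y) = y·(-6y + 7) - (-3y^2 + 7y - 7) = -3y^2 + 7.
N(-4) = -41.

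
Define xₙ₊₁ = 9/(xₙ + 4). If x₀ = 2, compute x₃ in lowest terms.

99/62

x₁ = 9/(2 + 4) = 3/2.
x₂ = 9/(3/2 + 4) = 18/11.
x₃ = 9/(18/11 + 4) = 99/62.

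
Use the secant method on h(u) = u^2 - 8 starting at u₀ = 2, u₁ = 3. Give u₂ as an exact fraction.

h(2) = -4, h(3) = 1. u₂ = 3 - 1·(3 - 2)/(1 - (-4)) = 14/5.

14/5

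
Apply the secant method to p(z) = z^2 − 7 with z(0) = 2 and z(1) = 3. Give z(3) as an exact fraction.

37/14

p(2) = −3, p(3) = 2. z(2) = 3 − 2·(3 − 2)/(2 − (−3)) = 13/5.
p(3) = 2, p(13/5) = −6/25. z(3) = (13/5) − (−6/25)·((13/5) − 3)/((−6/25) − 2) = 37/14.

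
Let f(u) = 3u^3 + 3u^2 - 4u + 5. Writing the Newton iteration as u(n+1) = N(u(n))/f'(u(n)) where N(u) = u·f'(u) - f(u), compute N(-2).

-41

f'(u) = 9u^2 + 6u - 4.
N(u) = u·f'(u) - f(u) = u·(9u^2 + 6u - 4) - (3u^3 + 3u^2 - 4u + 5) = 6u^3 + 3u^2 - 5.
N(-2) = -41.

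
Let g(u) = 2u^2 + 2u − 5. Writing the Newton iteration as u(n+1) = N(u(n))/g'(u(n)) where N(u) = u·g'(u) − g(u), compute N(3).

23

g'(u) = 4u + 2.
N(u) = u·g'(u) − g(u) = u·(4u + 2) − (2u^2 + 2u − 5) = 2u^2 + 5.
N(3) = 23.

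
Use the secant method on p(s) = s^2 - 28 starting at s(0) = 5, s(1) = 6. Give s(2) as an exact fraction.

p(5) = -3, p(6) = 8. s(2) = 6 - 8·(6 - 5)/(8 - (-3)) = 58/11.

58/11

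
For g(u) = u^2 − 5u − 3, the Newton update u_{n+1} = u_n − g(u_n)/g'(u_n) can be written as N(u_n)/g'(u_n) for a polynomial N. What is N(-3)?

12

g'(u) = 2u − 5.
N(u) = u·g'(u) − g(u) = u·(2u − 5) − (u^2 − 5u − 3) = u^2 + 3.
N(-3) = 12.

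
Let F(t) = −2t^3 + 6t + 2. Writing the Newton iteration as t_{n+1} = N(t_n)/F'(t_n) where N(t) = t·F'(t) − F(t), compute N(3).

−110

F'(t) = −6t^2 + 6.
N(t) = t·F'(t) − F(t) = t·(−6t^2 + 6) − (−2t^3 + 6t + 2) = −4t^3 − 2.
N(3) = −110.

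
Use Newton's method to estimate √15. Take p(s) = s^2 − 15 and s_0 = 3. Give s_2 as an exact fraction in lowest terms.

p'(s) = 2s.
p(3) = −6, p'(3) = 6, so s_1 = 3 − (−6)/6 = 4.
p(4) = 1, p'(4) = 8, so s_2 = 4 − 1/8 = 31/8.

31/8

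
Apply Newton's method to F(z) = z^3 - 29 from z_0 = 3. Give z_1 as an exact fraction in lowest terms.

F'(z) = 3z^2.
F(3) = -2, F'(3) = 27, so z_1 = 3 - (-2)/27 = 83/27.

83/27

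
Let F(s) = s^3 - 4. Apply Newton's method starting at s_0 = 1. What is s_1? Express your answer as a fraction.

F'(s) = 3s^2.
F(1) = -3, F'(1) = 3, so s_1 = 1 - (-3)/3 = 2.

2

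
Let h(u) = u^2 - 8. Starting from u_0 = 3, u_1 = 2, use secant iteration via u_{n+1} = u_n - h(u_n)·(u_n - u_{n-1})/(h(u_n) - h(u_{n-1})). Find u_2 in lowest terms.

14/5

h(3) = 1, h(2) = -4. u_2 = 2 - (-4)·(2 - 3)/((-4) - 1) = 14/5.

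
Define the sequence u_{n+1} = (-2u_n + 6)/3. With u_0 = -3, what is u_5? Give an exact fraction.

142/81

u_1 = (-2·(-3) + 6)/3 = 4.
u_2 = (-2·4 + 6)/3 = -2/3.
u_3 = (-2·(-2/3) + 6)/3 = 22/9.
u_4 = (-2·(22/9) + 6)/3 = 10/27.
u_5 = (-2·(10/27) + 6)/3 = 142/81.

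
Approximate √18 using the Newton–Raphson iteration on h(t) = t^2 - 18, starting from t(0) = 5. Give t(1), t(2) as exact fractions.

t(1) = 43/10, t(2) = 3649/860

h'(t) = 2t.
h(5) = 7, h'(5) = 10, so t(1) = 5 - 7/10 = 43/10.
h(43/10) = 49/100, h'(43/10) = 43/5, so t(2) = (43/10) - (49/100)/(43/5) = 3649/860.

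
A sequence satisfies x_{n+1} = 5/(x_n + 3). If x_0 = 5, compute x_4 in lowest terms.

x_1 = 5/(5 + 3) = 5/8.
x_2 = 5/(5/8 + 3) = 40/29.
x_3 = 5/(40/29 + 3) = 145/127.
x_4 = 5/(145/127 + 3) = 635/526.

635/526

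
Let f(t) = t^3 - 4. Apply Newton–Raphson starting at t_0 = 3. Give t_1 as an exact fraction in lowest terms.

58/27

f'(t) = 3t^2.
f(3) = 23, f'(3) = 27, so t_1 = 3 - 23/27 = 58/27.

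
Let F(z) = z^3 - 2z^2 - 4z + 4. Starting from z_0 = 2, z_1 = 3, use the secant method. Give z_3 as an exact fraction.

698/241

F(2) = -4, F(3) = 1. z_2 = 3 - 1·(3 - 2)/(1 - (-4)) = 14/5.
F(3) = 1, F(14/5) = -116/125. z_3 = (14/5) - (-116/125)·((14/5) - 3)/((-116/125) - 1) = 698/241.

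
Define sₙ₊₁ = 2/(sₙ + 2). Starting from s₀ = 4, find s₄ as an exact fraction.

s₁ = 2/(4 + 2) = 1/3.
s₂ = 2/(1/3 + 2) = 6/7.
s₃ = 2/(6/7 + 2) = 7/10.
s₄ = 2/(7/10 + 2) = 20/27.

20/27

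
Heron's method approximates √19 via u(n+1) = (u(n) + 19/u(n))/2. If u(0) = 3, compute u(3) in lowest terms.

268753/61656

u(1) = (3 + 19/3)/2 = 14/3.
u(2) = (14/3 + 19/(14/3))/2 = 367/84.
u(3) = (367/84 + 19/(367/84))/2 = 268753/61656.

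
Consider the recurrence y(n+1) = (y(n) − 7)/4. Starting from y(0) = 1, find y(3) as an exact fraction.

y(1) = (1 − 7)/4 = −3/2.
y(2) = ((−3/2) − 7)/4 = −17/8.
y(3) = ((−17/8) − 7)/4 = −73/32.

−73/32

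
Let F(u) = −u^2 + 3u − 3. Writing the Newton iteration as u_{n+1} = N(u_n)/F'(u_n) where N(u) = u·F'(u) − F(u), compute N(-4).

−13

F'(u) = −2u + 3.
N(u) = u·F'(u) − F(u) = u·(−2u + 3) − (−u^2 + 3u − 3) = −u^2 + 3.
N(-4) = −13.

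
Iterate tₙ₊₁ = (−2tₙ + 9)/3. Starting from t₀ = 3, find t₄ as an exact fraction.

t₁ = (−2·3 + 9)/3 = 1.
t₂ = (−2·1 + 9)/3 = 7/3.
t₃ = (−2·(7/3) + 9)/3 = 13/9.
t₄ = (−2·(13/9) + 9)/3 = 55/27.

55/27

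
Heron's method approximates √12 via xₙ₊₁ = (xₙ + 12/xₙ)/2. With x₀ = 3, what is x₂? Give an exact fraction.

97/28

x₁ = (3 + 12/3)/2 = 7/2.
x₂ = (7/2 + 12/(7/2))/2 = 97/28.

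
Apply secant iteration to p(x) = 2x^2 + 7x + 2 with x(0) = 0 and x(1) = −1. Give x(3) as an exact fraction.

p(0) = 2, p(−1) = −3. x(2) = (−1) − (−3)·((−1) − 0)/((−3) − 2) = −2/5.
p(−1) = −3, p(−2/5) = −12/25. x(3) = (−2/5) − (−12/25)·((−2/5) − (−1))/((−12/25) − (−3)) = −2/7.

−2/7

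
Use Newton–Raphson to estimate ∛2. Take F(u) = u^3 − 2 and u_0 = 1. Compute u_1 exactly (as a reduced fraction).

F'(u) = 3u^2.
F(1) = −1, F'(1) = 3, so u_1 = 1 − (−1)/3 = 4/3.

4/3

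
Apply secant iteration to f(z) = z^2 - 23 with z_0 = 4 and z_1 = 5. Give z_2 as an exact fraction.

f(4) = -7, f(5) = 2. z_2 = 5 - 2·(5 - 4)/(2 - (-7)) = 43/9.

43/9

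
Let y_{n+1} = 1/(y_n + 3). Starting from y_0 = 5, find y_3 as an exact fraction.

y_1 = 1/(5 + 3) = 1/8.
y_2 = 1/(1/8 + 3) = 8/25.
y_3 = 1/(8/25 + 3) = 25/83.

25/83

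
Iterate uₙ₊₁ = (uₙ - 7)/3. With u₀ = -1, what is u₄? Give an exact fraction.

-281/81

u₁ = ((-1) - 7)/3 = -8/3.
u₂ = ((-8/3) - 7)/3 = -29/9.
u₃ = ((-29/9) - 7)/3 = -92/27.
u₄ = ((-92/27) - 7)/3 = -281/81.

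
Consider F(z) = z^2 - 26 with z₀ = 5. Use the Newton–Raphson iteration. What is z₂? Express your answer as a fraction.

F'(z) = 2z.
F(5) = -1, F'(5) = 10, so z₁ = 5 - (-1)/10 = 51/10.
F(51/10) = 1/100, F'(51/10) = 51/5, so z₂ = (51/10) - (1/100)/(51/5) = 5201/1020.

5201/1020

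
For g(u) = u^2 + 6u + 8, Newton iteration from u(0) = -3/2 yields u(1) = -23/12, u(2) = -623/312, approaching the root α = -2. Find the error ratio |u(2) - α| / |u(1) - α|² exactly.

6/13

u(1) - α = -23/12 - (-2) = -23/12 + 2 = 1/12, so |u(1) - α| = 1/12.
u(2) - α = -623/312 - (-2) = -623/312 + 2 = 1/312, so |u(2) - α| = 1/312.
|u(1) - α|² = 1/144.
Ratio = (1/312) / (1/144) = 6/13.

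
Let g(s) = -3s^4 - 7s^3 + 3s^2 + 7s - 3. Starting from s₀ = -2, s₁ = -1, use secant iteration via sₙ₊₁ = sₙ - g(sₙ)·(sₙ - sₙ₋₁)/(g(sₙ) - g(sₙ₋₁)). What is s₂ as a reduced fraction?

g(-2) = 3, g(-1) = -3. s₂ = (-1) - (-3)·((-1) - (-2))/((-3) - 3) = -3/2.

-3/2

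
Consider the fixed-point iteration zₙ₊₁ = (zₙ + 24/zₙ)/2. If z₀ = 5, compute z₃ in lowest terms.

46099201/9409960

z₁ = (5 + 24/5)/2 = 49/10.
z₂ = (49/10 + 24/(49/10))/2 = 4801/980.
z₃ = (4801/980 + 24/(4801/980))/2 = 46099201/9409960.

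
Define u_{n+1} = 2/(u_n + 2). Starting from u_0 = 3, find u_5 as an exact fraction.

u_1 = 2/(3 + 2) = 2/5.
u_2 = 2/(2/5 + 2) = 5/6.
u_3 = 2/(5/6 + 2) = 12/17.
u_4 = 2/(12/17 + 2) = 17/23.
u_5 = 2/(17/23 + 2) = 46/63.

46/63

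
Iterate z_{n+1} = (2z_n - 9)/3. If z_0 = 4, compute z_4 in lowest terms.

-521/81

z_1 = (2·4 - 9)/3 = -1/3.
z_2 = (2·(-1/3) - 9)/3 = -29/9.
z_3 = (2·(-29/9) - 9)/3 = -139/27.
z_4 = (2·(-139/27) - 9)/3 = -521/81.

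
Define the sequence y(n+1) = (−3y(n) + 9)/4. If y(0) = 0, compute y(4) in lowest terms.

225/256

y(1) = (−3·0 + 9)/4 = 9/4.
y(2) = (−3·(9/4) + 9)/4 = 9/16.
y(3) = (−3·(9/16) + 9)/4 = 117/64.
y(4) = (−3·(117/64) + 9)/4 = 225/256.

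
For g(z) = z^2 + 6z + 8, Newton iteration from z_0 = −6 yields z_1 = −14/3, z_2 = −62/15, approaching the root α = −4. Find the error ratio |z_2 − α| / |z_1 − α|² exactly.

3/10

z_1 − α = −14/3 − (−4) = −14/3 + 4 = −2/3, so |z_1 − α| = 2/3.
z_2 − α = −62/15 − (−4) = −62/15 + 4 = −2/15, so |z_2 − α| = 2/15.
|z_1 − α|² = 4/9.
Ratio = (2/15) / (4/9) = 3/10.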